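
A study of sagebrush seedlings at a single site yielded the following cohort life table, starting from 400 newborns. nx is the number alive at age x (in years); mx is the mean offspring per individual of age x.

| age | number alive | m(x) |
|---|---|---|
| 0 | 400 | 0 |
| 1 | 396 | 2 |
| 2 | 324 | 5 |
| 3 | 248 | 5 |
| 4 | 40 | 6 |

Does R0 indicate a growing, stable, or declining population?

lx = nx/n0 = nx/400: 1, 0.99, 0.81, 0.62, 0.1
R0 = Σ lx·mx = 0 + 1.98 + 4.05 + 3.1 + 0.6 = 9.73
R0 > 1, so the population is growing.

growing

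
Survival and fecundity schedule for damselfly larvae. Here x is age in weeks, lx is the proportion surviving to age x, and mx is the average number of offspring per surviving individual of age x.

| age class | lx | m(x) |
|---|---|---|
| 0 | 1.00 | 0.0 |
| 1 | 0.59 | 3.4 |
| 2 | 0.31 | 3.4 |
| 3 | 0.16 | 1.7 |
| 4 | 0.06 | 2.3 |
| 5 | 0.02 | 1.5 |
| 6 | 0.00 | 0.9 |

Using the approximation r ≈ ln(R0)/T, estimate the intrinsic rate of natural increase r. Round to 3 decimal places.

R0 = Σ lx·mx = 0 + 2.006 + 1.054 + 0.272 + 0.138 + 0.03 + 0 = 3.5
Σ x·lx·mx = 5.632; T = 5.632/3.5 = 1.60914…
r ≈ ln(R0)/T = ln(3.5)/1.60914… = 0.77853… → 0.779

0.779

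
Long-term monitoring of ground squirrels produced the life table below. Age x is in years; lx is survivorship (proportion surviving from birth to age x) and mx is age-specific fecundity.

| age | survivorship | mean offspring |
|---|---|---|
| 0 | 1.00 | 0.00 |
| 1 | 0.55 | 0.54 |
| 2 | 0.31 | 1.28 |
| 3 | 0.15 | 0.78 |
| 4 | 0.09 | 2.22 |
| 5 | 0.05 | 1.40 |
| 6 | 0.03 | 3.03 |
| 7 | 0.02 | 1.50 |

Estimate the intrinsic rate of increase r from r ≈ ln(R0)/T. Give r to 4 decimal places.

R0 = Σ lx·mx = 0 + 0.297 + 0.3968 + 0.117 + 0.1998 + 0.07 + 0.0909 + 0.03 = 1.2015
Σ x·lx·mx = 3.3462; T = 3.3462/1.2015 = 2.78502…
r ≈ ln(R0)/T = ln(1.2015)/2.78502… = 0.065914… → 0.0659

0.0659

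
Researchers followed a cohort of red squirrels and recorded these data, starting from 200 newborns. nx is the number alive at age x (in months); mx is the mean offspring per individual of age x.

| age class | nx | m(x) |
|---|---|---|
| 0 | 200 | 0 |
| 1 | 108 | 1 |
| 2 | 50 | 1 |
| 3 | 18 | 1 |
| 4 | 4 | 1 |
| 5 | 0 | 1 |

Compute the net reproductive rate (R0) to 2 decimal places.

0.90

lx = nx/n0 = nx/200: 1, 0.54, 0.25, 0.09, 0.02, 0
lx·mx by age: 0, 0.54, 0.25, 0.09, 0.02, 0
R0 = Σ lx·mx = 0.9 → 0.90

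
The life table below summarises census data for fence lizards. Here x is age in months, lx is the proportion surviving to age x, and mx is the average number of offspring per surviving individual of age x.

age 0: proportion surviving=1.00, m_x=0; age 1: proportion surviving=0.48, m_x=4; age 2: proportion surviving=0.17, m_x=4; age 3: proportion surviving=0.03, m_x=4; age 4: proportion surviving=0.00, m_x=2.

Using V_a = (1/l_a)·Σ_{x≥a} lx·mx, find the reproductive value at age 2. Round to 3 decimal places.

lx·mx for x ≥ 2: 0.68, 0.12, 0 → sum = 0.8
V_2 = 0.8 / l_2 = 0.8 / 0.17 = 4.705882… → 4.706

4.706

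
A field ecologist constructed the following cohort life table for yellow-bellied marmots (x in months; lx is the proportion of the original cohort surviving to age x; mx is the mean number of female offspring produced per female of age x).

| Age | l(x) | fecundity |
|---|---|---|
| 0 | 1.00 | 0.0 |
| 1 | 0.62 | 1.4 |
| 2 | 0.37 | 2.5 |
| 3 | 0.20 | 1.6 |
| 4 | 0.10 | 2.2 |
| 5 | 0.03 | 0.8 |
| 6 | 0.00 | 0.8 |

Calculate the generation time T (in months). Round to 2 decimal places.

1.98

lx·mx: 0, 0.868, 0.925, 0.32, 0.22, 0.024, 0 → R0 = 2.357
x·lx·mx: 0, 0.868, 1.85, 0.96, 0.88, 0.12, 0 → Σ = 4.678
T = 4.678 / 2.357 = 1.984726… → 1.98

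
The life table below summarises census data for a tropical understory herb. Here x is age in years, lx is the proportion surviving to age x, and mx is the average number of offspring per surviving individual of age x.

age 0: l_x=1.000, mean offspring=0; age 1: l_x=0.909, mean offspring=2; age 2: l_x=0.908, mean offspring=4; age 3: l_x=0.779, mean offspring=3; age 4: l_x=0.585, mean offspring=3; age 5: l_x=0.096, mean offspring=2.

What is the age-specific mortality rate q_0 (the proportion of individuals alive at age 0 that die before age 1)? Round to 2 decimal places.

0.09

q_0 = (l_0 − l_1) / l_0 = (1 − 0.909) / 1
     = 0.091 / 1 = 0.091 → 0.09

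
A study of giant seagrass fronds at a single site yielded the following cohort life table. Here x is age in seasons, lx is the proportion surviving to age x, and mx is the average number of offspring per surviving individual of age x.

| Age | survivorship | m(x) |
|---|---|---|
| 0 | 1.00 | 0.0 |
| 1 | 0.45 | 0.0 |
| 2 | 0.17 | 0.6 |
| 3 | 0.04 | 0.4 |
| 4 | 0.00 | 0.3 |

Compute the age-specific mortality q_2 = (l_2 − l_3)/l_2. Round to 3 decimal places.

q_2 = (l_2 − l_3) / l_2 = (0.17 − 0.04) / 0.17
     = 0.13 / 0.17 = 0.764706… → 0.765

0.765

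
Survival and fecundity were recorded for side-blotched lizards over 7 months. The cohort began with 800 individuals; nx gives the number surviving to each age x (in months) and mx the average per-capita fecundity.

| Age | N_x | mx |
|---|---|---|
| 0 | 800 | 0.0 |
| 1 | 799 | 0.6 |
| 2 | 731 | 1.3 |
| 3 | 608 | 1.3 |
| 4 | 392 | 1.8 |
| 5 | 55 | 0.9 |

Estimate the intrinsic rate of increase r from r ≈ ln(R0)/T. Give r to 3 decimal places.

lx = nx/n0 = nx/800: 1, 0.99875, 0.91375, 0.76, 0.49, 0.06875
R0 = Σ lx·mx = 0 + 0.59925… + 1.18788… + 0.988 + 0.882 + 0.06188… = 3.719
Σ x·lx·mx = 9.776375; T = 9.776375/3.719 = 2.62876…
r ≈ ln(R0)/T = ln(3.719)/2.62876… = 0.49965… → 0.500

0.500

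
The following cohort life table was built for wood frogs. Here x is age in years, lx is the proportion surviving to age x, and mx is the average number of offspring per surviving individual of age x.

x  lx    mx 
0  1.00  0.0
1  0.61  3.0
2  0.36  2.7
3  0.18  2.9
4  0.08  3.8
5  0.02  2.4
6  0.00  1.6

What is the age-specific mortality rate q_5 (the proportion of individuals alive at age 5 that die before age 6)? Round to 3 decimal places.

q_5 = (l_5 − l_6) / l_5 = (0.02 − 0) / 0.02
     = 0.02 / 0.02 = 1 → 1.000

1.000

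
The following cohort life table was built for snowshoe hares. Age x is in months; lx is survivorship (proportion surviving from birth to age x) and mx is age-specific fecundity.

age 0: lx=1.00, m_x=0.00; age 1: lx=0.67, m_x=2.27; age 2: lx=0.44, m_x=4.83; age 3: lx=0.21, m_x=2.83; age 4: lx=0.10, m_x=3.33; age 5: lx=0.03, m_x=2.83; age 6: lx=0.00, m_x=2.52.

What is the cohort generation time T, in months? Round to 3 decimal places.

1.999

lx·mx: 0, 1.5209, 2.1252, 0.5943, 0.333, 0.0849, 0 → R0 = 4.6583
x·lx·mx: 0, 1.5209, 4.2504, 1.7829, 1.332, 0.4245, 0 → Σ = 9.3107
T = 9.3107 / 4.6583 = 1.998733… → 1.999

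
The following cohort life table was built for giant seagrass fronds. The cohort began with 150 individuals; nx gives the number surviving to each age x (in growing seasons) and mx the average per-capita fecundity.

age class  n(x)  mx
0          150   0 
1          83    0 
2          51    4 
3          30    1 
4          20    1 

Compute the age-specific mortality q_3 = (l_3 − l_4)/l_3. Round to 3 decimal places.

0.333

lx = nx/n0 = nx/150: 1, 0.55333…, 0.34, 0.2, 0.13333…
q_3 = (l_3 − l_4) / l_3 = (0.2 − 0.133333…) / 0.2
     = 0.066667… / 0.2 = 0.333333… → 0.333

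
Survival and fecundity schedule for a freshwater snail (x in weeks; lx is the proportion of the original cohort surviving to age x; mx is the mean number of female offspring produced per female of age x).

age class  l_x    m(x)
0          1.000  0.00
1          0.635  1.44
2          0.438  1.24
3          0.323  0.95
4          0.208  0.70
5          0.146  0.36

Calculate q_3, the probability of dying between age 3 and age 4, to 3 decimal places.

q_3 = (l_3 − l_4) / l_3 = (0.323 − 0.208) / 0.323
     = 0.115 / 0.323 = 0.356037… → 0.356

0.356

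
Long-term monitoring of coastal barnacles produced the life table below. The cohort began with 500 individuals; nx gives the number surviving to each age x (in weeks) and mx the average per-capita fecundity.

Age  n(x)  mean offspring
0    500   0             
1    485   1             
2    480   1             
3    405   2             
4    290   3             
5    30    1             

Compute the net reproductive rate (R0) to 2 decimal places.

5.35

lx = nx/n0 = nx/500: 1, 0.97, 0.96, 0.81, 0.58, 0.06
lx·mx by age: 0, 0.97, 0.96, 1.62, 1.74, 0.06
R0 = Σ lx·mx = 5.35 → 5.35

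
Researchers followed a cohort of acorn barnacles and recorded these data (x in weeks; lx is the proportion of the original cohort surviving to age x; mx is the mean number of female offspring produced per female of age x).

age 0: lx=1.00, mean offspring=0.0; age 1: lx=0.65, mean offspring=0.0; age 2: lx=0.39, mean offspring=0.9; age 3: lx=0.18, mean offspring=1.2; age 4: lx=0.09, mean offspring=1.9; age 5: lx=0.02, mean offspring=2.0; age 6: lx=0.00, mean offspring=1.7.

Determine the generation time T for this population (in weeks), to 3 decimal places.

2.871

lx·mx: 0, 0, 0.351, 0.216, 0.171, 0.04, 0 → R0 = 0.778
x·lx·mx: 0, 0, 0.702, 0.648, 0.684, 0.2, 0 → Σ = 2.234
T = 2.234 / 0.778 = 2.871465… → 2.871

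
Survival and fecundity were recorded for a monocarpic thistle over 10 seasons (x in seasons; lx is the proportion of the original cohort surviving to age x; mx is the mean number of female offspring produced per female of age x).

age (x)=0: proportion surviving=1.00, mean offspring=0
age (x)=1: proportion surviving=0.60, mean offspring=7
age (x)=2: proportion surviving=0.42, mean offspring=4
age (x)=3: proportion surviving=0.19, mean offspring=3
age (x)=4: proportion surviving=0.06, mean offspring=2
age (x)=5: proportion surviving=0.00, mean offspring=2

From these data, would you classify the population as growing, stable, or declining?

R0 = Σ lx·mx = 0 + 4.2 + 1.68 + 0.57 + 0.12 + 0 = 6.57
R0 > 1, so the population is growing.

growing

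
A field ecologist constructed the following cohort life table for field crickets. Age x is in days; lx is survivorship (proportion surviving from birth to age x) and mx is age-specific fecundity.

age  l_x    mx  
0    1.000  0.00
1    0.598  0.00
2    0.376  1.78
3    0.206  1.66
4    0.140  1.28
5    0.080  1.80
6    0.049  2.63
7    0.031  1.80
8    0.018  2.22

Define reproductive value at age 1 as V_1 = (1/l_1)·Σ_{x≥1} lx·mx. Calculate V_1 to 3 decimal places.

lx·mx for x ≥ 1: 0, 0.66928, 0.34196, 0.1792, 0.144, 0.12887, 0.0558, 0.03996 → sum = 1.55907
V_1 = 1.55907 / l_1 = 1.55907 / 0.598 = 2.60714… → 2.607

2.607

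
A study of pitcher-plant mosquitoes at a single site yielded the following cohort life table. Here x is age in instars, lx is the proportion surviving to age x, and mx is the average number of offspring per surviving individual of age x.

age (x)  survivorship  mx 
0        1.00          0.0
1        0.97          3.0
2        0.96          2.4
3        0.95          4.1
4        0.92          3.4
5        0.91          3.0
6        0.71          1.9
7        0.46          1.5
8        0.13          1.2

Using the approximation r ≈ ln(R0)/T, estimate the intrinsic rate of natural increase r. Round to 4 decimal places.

R0 = Σ lx·mx = 0 + 2.91 + 2.304 + 3.895 + 3.128 + 2.73 + 1.349 + 0.69 + 0.156 = 17.162
Σ x·lx·mx = 59.537; T = 59.537/17.162 = 3.46912…
r ≈ ln(R0)/T = ln(17.162)/3.46912… = 0.81943… → 0.8194

0.8194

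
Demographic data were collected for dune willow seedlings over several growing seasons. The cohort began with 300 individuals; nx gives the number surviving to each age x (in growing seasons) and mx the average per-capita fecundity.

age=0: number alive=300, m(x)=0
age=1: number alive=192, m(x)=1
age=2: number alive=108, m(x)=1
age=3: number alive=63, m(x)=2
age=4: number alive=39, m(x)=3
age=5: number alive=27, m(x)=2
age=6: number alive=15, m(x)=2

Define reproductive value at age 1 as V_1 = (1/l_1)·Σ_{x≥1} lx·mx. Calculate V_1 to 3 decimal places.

3.266

lx = nx/n0 = nx/300: 1, 0.64, 0.36, 0.21, 0.13, 0.09, 0.05
lx·mx for x ≥ 1: 0.64, 0.36, 0.42, 0.39, 0.18, 0.1 → sum = 2.09
V_1 = 2.09 / l_1 = 2.09 / 0.64 = 3.265625 → 3.266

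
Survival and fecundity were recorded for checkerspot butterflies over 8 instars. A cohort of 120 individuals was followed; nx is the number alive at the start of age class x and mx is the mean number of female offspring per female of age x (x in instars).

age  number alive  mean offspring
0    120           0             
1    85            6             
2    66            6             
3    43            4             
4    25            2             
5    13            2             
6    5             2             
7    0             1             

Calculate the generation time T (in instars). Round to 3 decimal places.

1.897

lx = nx/n0 = nx/120: 1, 0.70833…, 0.55, 0.35833…, 0.20833…, 0.10833…, 0.04167…, 0
lx·mx: 0, 4.25…, 3.3, 1.433333…, 0.416667…, 0.216667…, 0.083333…, 0 → R0 = 9.7…
x·lx·mx: 0, 4.25…, 6.6, 4.3…, 1.666667…, 1.083333…, 0.5…, 0 → Σ = 18.4…
T = 18.4… / 9.7… = 1.896907… → 1.897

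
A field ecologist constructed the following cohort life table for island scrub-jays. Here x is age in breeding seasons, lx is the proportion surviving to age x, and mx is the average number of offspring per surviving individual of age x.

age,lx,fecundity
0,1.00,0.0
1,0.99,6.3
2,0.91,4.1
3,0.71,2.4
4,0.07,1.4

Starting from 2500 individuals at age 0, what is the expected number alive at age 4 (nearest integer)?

Expected survivors = N0 · l_4 = 2500 × 0.07 = 175 → 175

175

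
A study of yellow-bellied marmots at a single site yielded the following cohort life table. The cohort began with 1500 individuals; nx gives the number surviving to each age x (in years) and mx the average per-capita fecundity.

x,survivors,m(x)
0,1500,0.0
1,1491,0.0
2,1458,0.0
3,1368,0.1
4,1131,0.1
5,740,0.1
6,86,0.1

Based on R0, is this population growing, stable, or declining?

lx = nx/n0 = nx/1500: 1, 0.994, 0.972, 0.912, 0.754, 0.49333…, 0.05733…
R0 = Σ lx·mx = 0 + 0 + 0 + 0.0912 + 0.0754 + 0.049333… + 0.005733… = 0.221667…
R0 < 1, so the population is declining.

declining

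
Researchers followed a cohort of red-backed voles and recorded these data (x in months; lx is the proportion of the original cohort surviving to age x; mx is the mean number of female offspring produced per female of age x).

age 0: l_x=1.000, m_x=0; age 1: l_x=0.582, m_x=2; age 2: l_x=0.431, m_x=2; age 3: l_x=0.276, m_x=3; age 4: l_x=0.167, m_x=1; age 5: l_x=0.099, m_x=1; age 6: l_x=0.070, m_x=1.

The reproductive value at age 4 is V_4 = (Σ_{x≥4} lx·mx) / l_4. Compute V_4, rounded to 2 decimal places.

2.01

lx·mx for x ≥ 4: 0.167, 0.099, 0.07 → sum = 0.336
V_4 = 0.336 / l_4 = 0.336 / 0.167 = 2.011976… → 2.01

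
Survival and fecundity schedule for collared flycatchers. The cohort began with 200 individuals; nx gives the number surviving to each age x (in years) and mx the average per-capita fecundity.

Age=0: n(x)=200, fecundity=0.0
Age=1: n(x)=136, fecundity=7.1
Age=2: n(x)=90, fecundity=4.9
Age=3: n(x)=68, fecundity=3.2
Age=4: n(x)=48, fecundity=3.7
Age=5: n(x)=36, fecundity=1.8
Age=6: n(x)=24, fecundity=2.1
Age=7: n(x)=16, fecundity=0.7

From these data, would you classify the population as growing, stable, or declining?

lx = nx/n0 = nx/200: 1, 0.68, 0.45, 0.34, 0.24, 0.18, 0.12, 0.08
R0 = Σ lx·mx = 0 + 4.828 + 2.205 + 1.088 + 0.888 + 0.324 + 0.252 + 0.056 = 9.641
R0 > 1, so the population is growing.

growing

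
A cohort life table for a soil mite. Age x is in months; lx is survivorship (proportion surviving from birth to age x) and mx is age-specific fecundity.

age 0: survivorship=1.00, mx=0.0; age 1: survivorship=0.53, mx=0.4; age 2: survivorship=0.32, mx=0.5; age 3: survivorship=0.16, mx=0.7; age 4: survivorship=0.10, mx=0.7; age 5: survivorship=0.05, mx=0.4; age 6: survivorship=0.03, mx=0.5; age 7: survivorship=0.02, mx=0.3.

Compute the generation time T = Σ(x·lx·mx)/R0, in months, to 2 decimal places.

lx·mx: 0, 0.212, 0.16, 0.112, 0.07, 0.02, 0.015, 0.006 → R0 = 0.595
x·lx·mx: 0, 0.212, 0.32, 0.336, 0.28, 0.1, 0.09, 0.042 → Σ = 1.38
T = 1.38 / 0.595 = 2.319328… → 2.32

2.32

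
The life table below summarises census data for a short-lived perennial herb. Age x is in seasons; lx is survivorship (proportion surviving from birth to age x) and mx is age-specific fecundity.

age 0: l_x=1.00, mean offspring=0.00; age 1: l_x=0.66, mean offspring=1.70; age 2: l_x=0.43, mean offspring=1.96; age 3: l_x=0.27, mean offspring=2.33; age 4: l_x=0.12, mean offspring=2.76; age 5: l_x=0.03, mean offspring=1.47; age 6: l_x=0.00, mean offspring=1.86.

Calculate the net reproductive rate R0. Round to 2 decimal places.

lx·mx by age: 0, 1.122, 0.8428, 0.6291, 0.3312, 0.0441, 0
R0 = Σ lx·mx = 2.9692 → 2.97

2.97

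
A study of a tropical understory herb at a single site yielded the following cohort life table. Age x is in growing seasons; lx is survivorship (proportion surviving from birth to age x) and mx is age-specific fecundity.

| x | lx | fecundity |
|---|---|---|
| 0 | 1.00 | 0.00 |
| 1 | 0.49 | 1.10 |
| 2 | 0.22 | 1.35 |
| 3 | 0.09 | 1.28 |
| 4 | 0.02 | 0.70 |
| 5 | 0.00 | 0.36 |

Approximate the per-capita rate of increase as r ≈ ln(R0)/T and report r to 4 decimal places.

-0.0223

R0 = Σ lx·mx = 0 + 0.539 + 0.297 + 0.1152 + 0.014 + 0 = 0.9652
Σ x·lx·mx = 1.5346; T = 1.5346/0.9652 = 1.58993…
r ≈ ln(R0)/T = ln(0.9652)/1.58993… = -0.022278… → -0.0223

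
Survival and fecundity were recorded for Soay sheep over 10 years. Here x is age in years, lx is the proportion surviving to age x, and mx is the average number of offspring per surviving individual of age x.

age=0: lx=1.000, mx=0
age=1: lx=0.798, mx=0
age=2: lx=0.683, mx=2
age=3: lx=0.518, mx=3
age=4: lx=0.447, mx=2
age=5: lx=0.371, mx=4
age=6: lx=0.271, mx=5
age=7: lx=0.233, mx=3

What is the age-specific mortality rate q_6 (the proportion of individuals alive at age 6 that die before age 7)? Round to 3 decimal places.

0.140

q_6 = (l_6 − l_7) / l_6 = (0.271 − 0.233) / 0.271
     = 0.038 / 0.271 = 0.140221… → 0.140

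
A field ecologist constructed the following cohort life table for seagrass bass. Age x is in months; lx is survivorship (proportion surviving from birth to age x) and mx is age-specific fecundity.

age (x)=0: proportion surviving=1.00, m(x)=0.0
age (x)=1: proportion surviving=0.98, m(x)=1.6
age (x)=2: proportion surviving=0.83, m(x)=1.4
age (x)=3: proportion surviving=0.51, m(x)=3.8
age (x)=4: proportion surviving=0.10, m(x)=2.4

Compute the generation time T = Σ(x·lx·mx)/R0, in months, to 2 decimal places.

lx·mx: 0, 1.568, 1.162, 1.938, 0.24 → R0 = 4.908
x·lx·mx: 0, 1.568, 2.324, 5.814, 0.96 → Σ = 10.666
T = 10.666 / 4.908 = 2.173187… → 2.17

2.17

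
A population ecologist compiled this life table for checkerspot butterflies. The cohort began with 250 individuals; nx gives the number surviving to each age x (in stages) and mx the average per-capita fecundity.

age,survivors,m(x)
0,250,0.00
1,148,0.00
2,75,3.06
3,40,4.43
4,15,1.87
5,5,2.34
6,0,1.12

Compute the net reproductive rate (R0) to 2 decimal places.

lx = nx/n0 = nx/250: 1, 0.592, 0.3, 0.16, 0.06, 0.02, 0
lx·mx by age: 0, 0, 0.918, 0.7088, 0.1122, 0.0468, 0
R0 = Σ lx·mx = 1.7858 → 1.79

1.79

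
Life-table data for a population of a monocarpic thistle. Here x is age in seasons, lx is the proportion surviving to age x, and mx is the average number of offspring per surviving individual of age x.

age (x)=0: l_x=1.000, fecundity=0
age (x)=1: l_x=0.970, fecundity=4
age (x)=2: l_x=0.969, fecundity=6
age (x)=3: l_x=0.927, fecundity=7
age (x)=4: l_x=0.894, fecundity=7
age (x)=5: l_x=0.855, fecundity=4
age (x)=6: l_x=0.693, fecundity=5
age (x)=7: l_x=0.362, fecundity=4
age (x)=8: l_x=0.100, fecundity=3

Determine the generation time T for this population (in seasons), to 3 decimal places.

lx·mx: 0, 3.88, 5.814, 6.489, 6.258, 3.42, 3.465, 1.448, 0.3 → R0 = 31.074
x·lx·mx: 0, 3.88, 11.628, 19.467, 25.032, 17.1, 20.79, 10.136, 2.4 → Σ = 110.433
T = 110.433 / 31.074 = 3.553871… → 3.554

3.554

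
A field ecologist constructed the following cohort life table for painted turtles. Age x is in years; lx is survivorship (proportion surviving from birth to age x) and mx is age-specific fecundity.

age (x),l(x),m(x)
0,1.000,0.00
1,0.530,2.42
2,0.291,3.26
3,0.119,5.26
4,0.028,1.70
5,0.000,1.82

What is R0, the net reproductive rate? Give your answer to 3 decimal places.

2.905

lx·mx by age: 0, 1.2826, 0.94866, 0.62594, 0.0476, 0
R0 = Σ lx·mx = 2.9048 → 2.905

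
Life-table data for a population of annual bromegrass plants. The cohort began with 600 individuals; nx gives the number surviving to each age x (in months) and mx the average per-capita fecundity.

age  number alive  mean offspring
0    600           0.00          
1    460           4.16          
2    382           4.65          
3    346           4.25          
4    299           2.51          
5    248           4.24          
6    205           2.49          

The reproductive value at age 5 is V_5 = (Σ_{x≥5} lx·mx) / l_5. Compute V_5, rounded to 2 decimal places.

lx = nx/n0 = nx/600: 1, 0.76667…, 0.63667…, 0.57667…, 0.49833…, 0.41333…, 0.34167…
lx·mx for x ≥ 5: 1.752533…, 0.85075… → sum = 2.603283…
V_5 = 2.603283… / l_5 = 2.603283… / 0.413333… = 6.298266… → 6.30

6.30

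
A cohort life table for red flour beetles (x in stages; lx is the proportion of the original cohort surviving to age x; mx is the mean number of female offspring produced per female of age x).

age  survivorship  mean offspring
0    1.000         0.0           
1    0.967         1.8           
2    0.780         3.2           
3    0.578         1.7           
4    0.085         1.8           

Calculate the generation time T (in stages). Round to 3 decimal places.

1.916

lx·mx: 0, 1.7406, 2.496, 0.9826, 0.153 → R0 = 5.3722
x·lx·mx: 0, 1.7406, 4.992, 2.9478, 0.612 → Σ = 10.2924
T = 10.2924 / 5.3722 = 1.915863… → 1.916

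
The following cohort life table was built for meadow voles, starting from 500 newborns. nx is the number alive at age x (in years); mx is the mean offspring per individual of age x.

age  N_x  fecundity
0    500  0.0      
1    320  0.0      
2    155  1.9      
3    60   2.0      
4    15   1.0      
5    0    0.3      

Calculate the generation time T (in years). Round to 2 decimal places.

lx = nx/n0 = nx/500: 1, 0.64, 0.31, 0.12, 0.03, 0
lx·mx: 0, 0, 0.589, 0.24, 0.03, 0 → R0 = 0.859
x·lx·mx: 0, 0, 1.178, 0.72, 0.12, 0 → Σ = 2.018
T = 2.018 / 0.859 = 2.349243… → 2.35

2.35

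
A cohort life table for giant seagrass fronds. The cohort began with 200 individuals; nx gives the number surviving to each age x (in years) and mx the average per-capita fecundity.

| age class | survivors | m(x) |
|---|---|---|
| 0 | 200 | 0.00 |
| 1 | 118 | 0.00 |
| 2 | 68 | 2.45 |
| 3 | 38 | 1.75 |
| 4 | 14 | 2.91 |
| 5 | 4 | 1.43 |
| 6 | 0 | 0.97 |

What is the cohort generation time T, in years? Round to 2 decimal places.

lx = nx/n0 = nx/200: 1, 0.59, 0.34, 0.19, 0.07, 0.02, 0
lx·mx: 0, 0, 0.833, 0.3325, 0.2037, 0.0286, 0 → R0 = 1.3978
x·lx·mx: 0, 0, 1.666, 0.9975, 0.8148, 0.143, 0 → Σ = 3.6213
T = 3.6213 / 1.3978 = 2.590714… → 2.59

2.59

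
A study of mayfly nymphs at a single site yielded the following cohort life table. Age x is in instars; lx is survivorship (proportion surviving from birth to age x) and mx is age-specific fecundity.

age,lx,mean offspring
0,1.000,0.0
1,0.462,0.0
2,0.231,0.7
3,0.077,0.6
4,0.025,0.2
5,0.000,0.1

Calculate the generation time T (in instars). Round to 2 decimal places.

lx·mx: 0, 0, 0.1617, 0.0462, 0.005, 0 → R0 = 0.2129
x·lx·mx: 0, 0, 0.3234, 0.1386, 0.02, 0 → Σ = 0.482
T = 0.482 / 0.2129 = 2.263974… → 2.26

2.26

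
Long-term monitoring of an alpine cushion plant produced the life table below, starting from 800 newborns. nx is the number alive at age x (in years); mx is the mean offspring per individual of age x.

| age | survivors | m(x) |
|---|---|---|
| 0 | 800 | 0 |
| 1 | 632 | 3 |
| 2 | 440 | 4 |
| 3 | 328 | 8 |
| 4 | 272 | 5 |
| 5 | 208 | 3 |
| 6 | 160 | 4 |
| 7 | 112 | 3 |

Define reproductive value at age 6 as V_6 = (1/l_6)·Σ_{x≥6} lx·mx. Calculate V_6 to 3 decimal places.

6.100

lx = nx/n0 = nx/800: 1, 0.79, 0.55, 0.41, 0.34, 0.26, 0.2, 0.14
lx·mx for x ≥ 6: 0.8, 0.42 → sum = 1.22
V_6 = 1.22 / l_6 = 1.22 / 0.2 = 6.1 → 6.100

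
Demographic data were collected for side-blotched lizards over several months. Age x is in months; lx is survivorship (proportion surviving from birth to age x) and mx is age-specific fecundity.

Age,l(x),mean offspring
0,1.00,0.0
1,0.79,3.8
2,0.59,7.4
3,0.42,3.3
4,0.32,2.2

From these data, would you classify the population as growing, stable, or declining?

R0 = Σ lx·mx = 0 + 3.002 + 4.366 + 1.386 + 0.704 = 9.458
R0 > 1, so the population is growing.

growing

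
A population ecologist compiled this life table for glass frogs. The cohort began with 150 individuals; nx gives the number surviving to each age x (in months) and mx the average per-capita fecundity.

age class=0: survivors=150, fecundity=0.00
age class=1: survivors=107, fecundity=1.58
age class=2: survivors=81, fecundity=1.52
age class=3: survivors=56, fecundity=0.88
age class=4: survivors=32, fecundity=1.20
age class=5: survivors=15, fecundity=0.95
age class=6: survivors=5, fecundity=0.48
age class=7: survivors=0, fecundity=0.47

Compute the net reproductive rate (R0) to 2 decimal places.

lx = nx/n0 = nx/150: 1, 0.71333…, 0.54, 0.37333…, 0.21333…, 0.1, 0.03333…, 0
lx·mx by age: 0, 1.127067…, 0.8208, 0.328533…, 0.256…, 0.095, 0.016…, 0
R0 = Σ lx·mx = 2.6434… → 2.64

2.64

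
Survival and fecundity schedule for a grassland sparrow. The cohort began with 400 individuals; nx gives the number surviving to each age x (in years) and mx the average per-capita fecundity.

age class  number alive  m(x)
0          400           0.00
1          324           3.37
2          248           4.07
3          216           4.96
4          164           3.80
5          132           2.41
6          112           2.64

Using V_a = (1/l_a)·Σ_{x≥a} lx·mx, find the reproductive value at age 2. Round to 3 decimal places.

lx = nx/n0 = nx/400: 1, 0.81, 0.62, 0.54, 0.41, 0.33, 0.28
lx·mx for x ≥ 2: 2.5234, 2.6784, 1.558, 0.7953, 0.7392 → sum = 8.2943
V_2 = 8.2943 / l_2 = 8.2943 / 0.62 = 13.377903… → 13.378

13.378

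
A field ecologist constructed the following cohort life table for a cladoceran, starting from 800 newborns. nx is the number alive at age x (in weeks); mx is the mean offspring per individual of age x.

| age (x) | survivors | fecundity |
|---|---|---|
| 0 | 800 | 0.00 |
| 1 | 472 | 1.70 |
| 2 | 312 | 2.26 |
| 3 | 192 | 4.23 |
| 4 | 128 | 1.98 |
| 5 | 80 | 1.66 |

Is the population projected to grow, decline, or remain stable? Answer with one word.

lx = nx/n0 = nx/800: 1, 0.59, 0.39, 0.24, 0.16, 0.1
R0 = Σ lx·mx = 0 + 1.003 + 0.8814 + 1.0152 + 0.3168 + 0.166 = 3.3824
R0 > 1, so the population is growing.

growing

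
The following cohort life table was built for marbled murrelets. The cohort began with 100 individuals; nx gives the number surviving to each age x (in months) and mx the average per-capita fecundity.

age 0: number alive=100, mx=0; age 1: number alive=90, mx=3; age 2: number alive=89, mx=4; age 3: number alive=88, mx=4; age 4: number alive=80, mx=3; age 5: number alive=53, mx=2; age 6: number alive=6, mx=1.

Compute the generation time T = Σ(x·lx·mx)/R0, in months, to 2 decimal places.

lx = nx/n0 = nx/100: 1, 0.9, 0.89, 0.88, 0.8, 0.53, 0.06
lx·mx: 0, 2.7, 3.56, 3.52, 2.4, 1.06, 0.06 → R0 = 13.3
x·lx·mx: 0, 2.7, 7.12, 10.56, 9.6, 5.3, 0.36 → Σ = 35.64
T = 35.64 / 13.3 = 2.679699… → 2.68

2.68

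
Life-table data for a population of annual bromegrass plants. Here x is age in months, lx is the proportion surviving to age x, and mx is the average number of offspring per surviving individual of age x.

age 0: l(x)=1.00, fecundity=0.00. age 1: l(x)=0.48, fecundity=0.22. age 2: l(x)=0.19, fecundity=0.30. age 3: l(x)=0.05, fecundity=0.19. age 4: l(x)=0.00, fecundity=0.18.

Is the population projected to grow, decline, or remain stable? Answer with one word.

R0 = Σ lx·mx = 0 + 0.1056 + 0.057 + 0.0095 + 0 = 0.1721
R0 < 1, so the population is declining.

declining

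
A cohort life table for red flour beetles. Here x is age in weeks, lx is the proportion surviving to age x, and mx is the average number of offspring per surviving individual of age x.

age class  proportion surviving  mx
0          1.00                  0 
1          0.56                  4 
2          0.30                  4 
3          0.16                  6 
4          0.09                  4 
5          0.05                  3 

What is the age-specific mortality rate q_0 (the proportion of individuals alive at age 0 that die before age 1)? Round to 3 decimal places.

q_0 = (l_0 − l_1) / l_0 = (1 − 0.56) / 1
     = 0.44 / 1 = 0.44 → 0.440

0.440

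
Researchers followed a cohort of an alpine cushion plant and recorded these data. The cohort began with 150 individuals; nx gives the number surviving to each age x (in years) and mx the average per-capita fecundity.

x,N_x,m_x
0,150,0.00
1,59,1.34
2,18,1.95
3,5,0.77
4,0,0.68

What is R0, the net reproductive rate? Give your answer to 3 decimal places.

0.787

lx = nx/n0 = nx/150: 1, 0.39333…, 0.12, 0.03333…, 0
lx·mx by age: 0, 0.527067…, 0.234, 0.025667…, 0
R0 = Σ lx·mx = 0.786733… → 0.787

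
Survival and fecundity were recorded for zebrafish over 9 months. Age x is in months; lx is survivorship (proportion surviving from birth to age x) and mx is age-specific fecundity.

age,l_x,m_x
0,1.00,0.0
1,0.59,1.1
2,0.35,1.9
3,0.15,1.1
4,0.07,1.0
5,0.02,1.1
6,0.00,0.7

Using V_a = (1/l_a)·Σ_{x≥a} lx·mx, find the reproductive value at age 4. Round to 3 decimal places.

lx·mx for x ≥ 4: 0.07, 0.022, 0 → sum = 0.092
V_4 = 0.092 / l_4 = 0.092 / 0.07 = 1.314286… → 1.314

1.314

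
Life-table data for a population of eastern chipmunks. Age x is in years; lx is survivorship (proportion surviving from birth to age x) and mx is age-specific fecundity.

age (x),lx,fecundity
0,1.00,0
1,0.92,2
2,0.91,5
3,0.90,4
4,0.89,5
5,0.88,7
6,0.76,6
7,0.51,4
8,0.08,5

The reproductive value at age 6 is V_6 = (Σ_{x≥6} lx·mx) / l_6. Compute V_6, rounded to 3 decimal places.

9.211

lx·mx for x ≥ 6: 4.56, 2.04, 0.4 → sum = 7
V_6 = 7 / l_6 = 7 / 0.76 = 9.210526… → 9.211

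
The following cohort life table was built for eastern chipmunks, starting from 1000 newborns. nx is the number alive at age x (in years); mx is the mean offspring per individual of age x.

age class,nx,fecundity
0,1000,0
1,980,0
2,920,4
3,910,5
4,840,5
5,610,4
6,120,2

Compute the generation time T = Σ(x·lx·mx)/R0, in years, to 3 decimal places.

lx = nx/n0 = nx/1000: 1, 0.98, 0.92, 0.91, 0.84, 0.61, 0.12
lx·mx: 0, 0, 3.68, 4.55, 4.2, 2.44, 0.24 → R0 = 15.11
x·lx·mx: 0, 0, 7.36, 13.65, 16.8, 12.2, 1.44 → Σ = 51.45
T = 51.45 / 15.11 = 3.40503… → 3.405

3.405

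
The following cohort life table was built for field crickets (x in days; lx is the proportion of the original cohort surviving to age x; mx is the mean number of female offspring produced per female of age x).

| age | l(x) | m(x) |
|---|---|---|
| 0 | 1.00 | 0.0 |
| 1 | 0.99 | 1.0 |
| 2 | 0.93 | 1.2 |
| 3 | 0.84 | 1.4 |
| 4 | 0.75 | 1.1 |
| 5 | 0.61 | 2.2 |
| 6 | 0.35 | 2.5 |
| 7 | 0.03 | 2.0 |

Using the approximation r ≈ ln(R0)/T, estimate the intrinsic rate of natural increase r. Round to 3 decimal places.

R0 = Σ lx·mx = 0 + 0.99 + 1.116 + 1.176 + 0.825 + 1.342 + 0.875 + 0.06 = 6.384
Σ x·lx·mx = 22.43; T = 22.43/6.384 = 3.51347…
r ≈ ln(R0)/T = ln(6.384)/3.51347… = 0.52762… → 0.528

0.528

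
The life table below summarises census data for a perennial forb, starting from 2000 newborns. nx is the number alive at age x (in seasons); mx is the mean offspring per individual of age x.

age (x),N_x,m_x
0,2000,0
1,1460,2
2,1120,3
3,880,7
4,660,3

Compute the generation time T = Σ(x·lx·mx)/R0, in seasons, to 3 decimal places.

2.499

lx = nx/n0 = nx/2000: 1, 0.73, 0.56, 0.44, 0.33
lx·mx: 0, 1.46, 1.68, 3.08, 0.99 → R0 = 7.21
x·lx·mx: 0, 1.46, 3.36, 9.24, 3.96 → Σ = 18.02
T = 18.02 / 7.21 = 2.499307… → 2.499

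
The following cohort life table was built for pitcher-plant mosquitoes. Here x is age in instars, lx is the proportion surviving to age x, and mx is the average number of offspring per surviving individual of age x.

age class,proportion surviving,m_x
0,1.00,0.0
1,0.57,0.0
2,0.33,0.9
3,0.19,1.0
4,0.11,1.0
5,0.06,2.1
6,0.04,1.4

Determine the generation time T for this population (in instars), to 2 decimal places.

3.30

lx·mx: 0, 0, 0.297, 0.19, 0.11, 0.126, 0.056 → R0 = 0.779
x·lx·mx: 0, 0, 0.594, 0.57, 0.44, 0.63, 0.336 → Σ = 2.57
T = 2.57 / 0.779 = 3.299101… → 3.30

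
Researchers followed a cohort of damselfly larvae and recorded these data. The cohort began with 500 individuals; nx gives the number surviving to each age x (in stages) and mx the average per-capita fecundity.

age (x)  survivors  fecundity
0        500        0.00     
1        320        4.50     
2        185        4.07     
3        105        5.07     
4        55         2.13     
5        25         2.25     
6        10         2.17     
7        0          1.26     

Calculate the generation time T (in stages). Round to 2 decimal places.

lx = nx/n0 = nx/500: 1, 0.64, 0.37, 0.21, 0.11, 0.05, 0.02, 0
lx·mx: 0, 2.88, 1.5059, 1.0647, 0.2343, 0.1125, 0.0434, 0 → R0 = 5.8408
x·lx·mx: 0, 2.88, 3.0118, 3.1941, 0.9372, 0.5625, 0.2604, 0 → Σ = 10.846
T = 10.846 / 5.8408 = 1.856937… → 1.86

1.86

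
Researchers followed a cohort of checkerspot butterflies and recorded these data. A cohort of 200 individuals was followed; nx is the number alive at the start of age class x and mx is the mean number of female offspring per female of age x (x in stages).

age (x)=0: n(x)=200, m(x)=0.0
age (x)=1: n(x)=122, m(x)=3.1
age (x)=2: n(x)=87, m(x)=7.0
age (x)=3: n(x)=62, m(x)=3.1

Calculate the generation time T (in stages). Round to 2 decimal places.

1.84

lx = nx/n0 = nx/200: 1, 0.61, 0.435, 0.31
lx·mx: 0, 1.891, 3.045, 0.961 → R0 = 5.897
x·lx·mx: 0, 1.891, 6.09, 2.883 → Σ = 10.864
T = 10.864 / 5.897 = 1.842293… → 1.84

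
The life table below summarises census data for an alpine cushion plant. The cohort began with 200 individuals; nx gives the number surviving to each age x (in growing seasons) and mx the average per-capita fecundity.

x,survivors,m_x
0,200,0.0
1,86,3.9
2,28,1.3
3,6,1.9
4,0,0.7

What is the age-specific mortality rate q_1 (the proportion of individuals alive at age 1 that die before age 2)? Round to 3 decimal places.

lx = nx/n0 = nx/200: 1, 0.43, 0.14, 0.03, 0
q_1 = (l_1 − l_2) / l_1 = (0.43 − 0.14) / 0.43
     = 0.29 / 0.43 = 0.674419… → 0.674

0.674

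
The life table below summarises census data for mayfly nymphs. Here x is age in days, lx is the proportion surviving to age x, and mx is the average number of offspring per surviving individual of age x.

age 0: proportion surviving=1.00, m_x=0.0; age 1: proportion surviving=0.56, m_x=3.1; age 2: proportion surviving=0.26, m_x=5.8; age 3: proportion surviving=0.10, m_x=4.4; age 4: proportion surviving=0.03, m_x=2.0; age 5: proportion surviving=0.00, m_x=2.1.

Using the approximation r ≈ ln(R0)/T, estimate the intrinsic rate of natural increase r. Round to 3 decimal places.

R0 = Σ lx·mx = 0 + 1.736 + 1.508 + 0.44 + 0.06 + 0 = 3.744
Σ x·lx·mx = 6.312; T = 6.312/3.744 = 1.6859…
r ≈ ln(R0)/T = ln(3.744)/1.6859… = 0.78306… → 0.783

0.783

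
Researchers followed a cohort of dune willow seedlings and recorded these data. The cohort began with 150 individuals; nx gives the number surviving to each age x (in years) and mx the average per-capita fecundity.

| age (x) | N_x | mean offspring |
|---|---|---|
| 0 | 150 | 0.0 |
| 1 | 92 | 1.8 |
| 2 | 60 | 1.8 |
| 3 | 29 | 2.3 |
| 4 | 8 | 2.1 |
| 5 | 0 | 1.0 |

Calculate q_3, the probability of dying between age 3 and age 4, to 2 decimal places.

lx = nx/n0 = nx/150: 1, 0.61333…, 0.4, 0.19333…, 0.05333…, 0
q_3 = (l_3 − l_4) / l_3 = (0.193333… − 0.053333…) / 0.193333…
     = 0.14… / 0.193333… = 0.724138… → 0.72

0.72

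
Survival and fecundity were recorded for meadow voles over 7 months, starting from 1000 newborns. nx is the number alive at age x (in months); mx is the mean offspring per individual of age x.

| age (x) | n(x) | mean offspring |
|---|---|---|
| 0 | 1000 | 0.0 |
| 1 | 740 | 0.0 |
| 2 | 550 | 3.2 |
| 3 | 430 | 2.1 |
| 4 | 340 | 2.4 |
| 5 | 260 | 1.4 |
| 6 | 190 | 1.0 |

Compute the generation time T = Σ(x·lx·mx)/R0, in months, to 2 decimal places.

lx = nx/n0 = nx/1000: 1, 0.74, 0.55, 0.43, 0.34, 0.26, 0.19
lx·mx: 0, 0, 1.76, 0.903, 0.816, 0.364, 0.19 → R0 = 4.033
x·lx·mx: 0, 0, 3.52, 2.709, 3.264, 1.82, 1.14 → Σ = 12.453
T = 12.453 / 4.033 = 3.087776… → 3.09

3.09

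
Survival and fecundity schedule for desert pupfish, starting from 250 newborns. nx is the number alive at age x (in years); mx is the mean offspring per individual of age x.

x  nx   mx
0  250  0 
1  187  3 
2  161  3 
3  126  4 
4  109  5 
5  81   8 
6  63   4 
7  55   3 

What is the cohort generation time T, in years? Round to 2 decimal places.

lx = nx/n0 = nx/250: 1, 0.748, 0.644, 0.504, 0.436, 0.324, 0.252, 0.22
lx·mx: 0, 2.244, 1.932, 2.016, 2.18, 2.592, 1.008, 0.66 → R0 = 12.632
x·lx·mx: 0, 2.244, 3.864, 6.048, 8.72, 12.96, 6.048, 4.62 → Σ = 44.504
T = 44.504 / 12.632 = 3.523116… → 3.52

3.52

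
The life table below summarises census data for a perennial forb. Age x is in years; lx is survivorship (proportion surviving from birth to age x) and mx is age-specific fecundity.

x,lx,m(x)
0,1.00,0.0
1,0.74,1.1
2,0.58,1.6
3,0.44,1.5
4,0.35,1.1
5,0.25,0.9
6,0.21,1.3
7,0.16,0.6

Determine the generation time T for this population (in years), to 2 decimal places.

lx·mx: 0, 0.814, 0.928, 0.66, 0.385, 0.225, 0.273, 0.096 → R0 = 3.381
x·lx·mx: 0, 0.814, 1.856, 1.98, 1.54, 1.125, 1.638, 0.672 → Σ = 9.625
T = 9.625 / 3.381 = 2.846791… → 2.85

2.85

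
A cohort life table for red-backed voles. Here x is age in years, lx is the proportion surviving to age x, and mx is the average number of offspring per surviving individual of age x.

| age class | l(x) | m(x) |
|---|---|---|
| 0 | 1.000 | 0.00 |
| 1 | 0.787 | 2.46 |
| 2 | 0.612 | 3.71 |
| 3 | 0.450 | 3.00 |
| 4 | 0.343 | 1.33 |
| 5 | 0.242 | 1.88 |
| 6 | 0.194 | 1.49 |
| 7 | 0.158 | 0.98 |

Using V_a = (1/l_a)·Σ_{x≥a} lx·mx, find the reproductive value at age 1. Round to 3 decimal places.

8.782

lx·mx for x ≥ 1: 1.93602, 2.27052, 1.35, 0.45619, 0.45496, 0.28906, 0.15484 → sum = 6.91159
V_1 = 6.91159 / l_1 = 6.91159 / 0.787 = 8.782198… → 8.782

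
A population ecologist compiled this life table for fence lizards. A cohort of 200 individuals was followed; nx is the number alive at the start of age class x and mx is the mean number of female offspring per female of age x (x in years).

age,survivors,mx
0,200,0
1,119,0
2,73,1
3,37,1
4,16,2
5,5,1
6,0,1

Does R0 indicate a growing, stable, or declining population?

lx = nx/n0 = nx/200: 1, 0.595, 0.365, 0.185, 0.08, 0.025, 0
R0 = Σ lx·mx = 0 + 0 + 0.365 + 0.185 + 0.16 + 0.025 + 0 = 0.735
R0 < 1, so the population is declining.

declining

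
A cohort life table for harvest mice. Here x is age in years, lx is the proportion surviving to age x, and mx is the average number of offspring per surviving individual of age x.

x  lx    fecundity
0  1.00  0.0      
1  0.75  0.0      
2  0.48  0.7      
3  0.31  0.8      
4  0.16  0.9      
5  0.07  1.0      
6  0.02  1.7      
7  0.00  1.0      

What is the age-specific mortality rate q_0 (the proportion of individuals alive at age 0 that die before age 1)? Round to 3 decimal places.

q_0 = (l_0 − l_1) / l_0 = (1 − 0.75) / 1
     = 0.25 / 1 = 0.25 → 0.250

0.250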